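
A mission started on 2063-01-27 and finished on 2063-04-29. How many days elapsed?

January 2063: 31 − 27 = 4 days remain.
Then February 2063 (28), March (31): 28 + 31 = 59 days.
April 1–29, 2063: 29 days.
Total: 4 + 59 + 29 = 92 days.

92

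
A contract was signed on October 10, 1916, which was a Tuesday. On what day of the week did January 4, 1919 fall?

Saturday

Day-of-year of October 10, 1916: 284.
Day-of-year of January 4, 1919: 4.
1916 has 366 days, so 366 − 284 = 82 days remain in 1916.
Full years: 1917: 365; 1918: 365. Sum = 730.
Total: 82 + 730 + 4 = 816 days.
816 mod 7 = 4, so 4 days after Tuesday is Saturday.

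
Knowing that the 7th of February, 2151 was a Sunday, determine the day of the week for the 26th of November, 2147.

Sunday

Count forward from the earlier date (November 26, 2147) to the later (February 7, 2151):
November 26, 2147 → November 26, 2148: 366 days (2148 is a leap year).
November 26, 2148 → November 26, 2149: 365 days.
November 26, 2149 → November 26, 2150: 365 days.
November 2150: 30 − 26 = 4 days remain.
Then December (31), January (31): 31 + 31 = 62 days.
February 1–7, 2151: 7 days (2151 is not a leap year).
Residual: 73 days.
Total: 1169 days.
1169 is a multiple of 7, so the 26th of November, 2147 falls on the same weekday: Sunday.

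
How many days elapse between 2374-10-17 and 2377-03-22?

887

October 17, 2374 → October 17, 2375: 365 days.
October 17, 2375 → October 17, 2376: 366 days (2376 is a leap year).
October 2376: 31 − 17 = 14 days remain.
Then November (30), December (31), January (31), February 2377 (28): 30 + 31 + 31 + 28 = 120 days.
March 1–22, 2377: 22 days.
Residual: 156 days.
Total: 887 days.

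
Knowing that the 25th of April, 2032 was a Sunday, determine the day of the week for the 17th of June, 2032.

April 2032: 30 − 25 = 5 days remain.
Then May (31): 31 days.
June 1–17, 2032: 17 days.
Total: 5 + 31 + 17 = 53 days.
53 mod 7 = 4, so 4 days after Sunday is Thursday.

Thursday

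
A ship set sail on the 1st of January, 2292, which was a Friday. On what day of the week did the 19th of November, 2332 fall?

From January 1, 2292 to January 1, 2332: 40 years, of which 9 contain a Feb 29 — 31×365 + 9×366 = 14609 days.
(2300 is not a leap year (divisible by 100 but not 400).)
January 2332: 31 − 1 = 30 days remain.
Then 9 full months totalling 274 days.
November 1–19, 2332: 19 days.
Residual: 323 days.
Total: 14932 days.
14932 mod 7 = 1, so 1 day after Friday is Saturday.

Saturday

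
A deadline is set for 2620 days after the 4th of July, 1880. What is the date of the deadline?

the 6th of September, 1887

Count 2620 days after July 4, 1880:
Day-of-year of July 4, 1880: 186.
Day-of-year of September 6, 1887: 249.
1880 has 366 days, so 366 − 186 = 180 days remain in 1880.
Full years: 1881: 365; 1882: 365; 1883: 365; 1884: 366; 1885: 365; 1886: 365. Sum = 2191.
Total: 180 + 2191 + 249 = 2620 days.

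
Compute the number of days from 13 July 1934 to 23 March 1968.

From July 13, 1934 to July 13, 1967: 33 years, of which 8 contain a Feb 29 — 25×365 + 8×366 = 12053 days.
July 1967: 31 − 13 = 18 days remain.
Then August (31), September (30), October (31), November (30), December (31), January (31), February 1968 (29): 31 + 30 + 31 + 30 + 31 + 31 + 29 = 213 days.
March 1–23, 1968: 23 days.
Residual: 254 days.
Total: 12307 days.

12307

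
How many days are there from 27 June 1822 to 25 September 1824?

821

June 27, 1822 → June 27, 1823: 365 days.
June 27, 1823 → June 27, 1824: 366 days (1824 is a leap year).
June 1824: 30 − 27 = 3 days remain.
Then July (31), August (31): 31 + 31 = 62 days.
September 1–25, 1824: 25 days.
Residual: 90 days.
Total: 821 days.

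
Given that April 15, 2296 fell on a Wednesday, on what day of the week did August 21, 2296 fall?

April 2296: 30 − 15 = 15 days remain.
Then May (31), June (30), July (31): 31 + 30 + 31 = 92 days.
August 1–21, 2296: 21 days.
Total: 15 + 92 + 21 = 128 days.
128 mod 7 = 2, so 2 days after Wednesday is Friday.

Friday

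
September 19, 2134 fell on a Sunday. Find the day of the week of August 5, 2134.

Count forward from the earlier date (August 5, 2134) to the later (September 19, 2134):
August 2134: 31 − 5 = 26 days remain.
September 1–19, 2134: 19 days.
Total: 26 + 19 = 45 days.
45 mod 7 = 3, so 3 days before Sunday is Thursday.

Thursday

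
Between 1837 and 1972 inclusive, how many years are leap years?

33

Years divisible by 4: 1840, 1844, …, 1972 — 34 in all.
Of these, 1900 is divisible by 100 but not 400, so not leap.
Leap years: 34 − 1 = 33.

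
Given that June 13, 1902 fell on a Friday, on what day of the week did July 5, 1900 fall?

Count forward from the earlier date (July 5, 1900) to the later (June 13, 1902):
Day-of-year of July 5, 1900: 186.
Day-of-year of June 13, 1902: 164.
1900 has 365 days, so 365 − 186 = 179 days remain in 1900.
Full years: 1901: 365. Sum = 365.
Total: 179 + 365 + 164 = 708 days.
708 mod 7 = 1, so 1 day before Friday is Thursday.

Thursday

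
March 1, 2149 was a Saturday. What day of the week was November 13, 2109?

Wednesday

Count forward from the earlier date (November 13, 2109) to the later (March 1, 2149):
From November 13, 2109 to November 13, 2148: 39 years, of which 10 contain a Feb 29 — 29×365 + 10×366 = 14245 days.
November 2148: 30 − 13 = 17 days remain.
Then December (31), January (31), February 2149 (28): 31 + 31 + 28 = 90 days.
March 1, 2149: 1 day.
Residual: 108 days.
Total: 14353 days.
14353 mod 7 = 3, so 3 days before Saturday is Wednesday.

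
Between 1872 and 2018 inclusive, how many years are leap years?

Years divisible by 4: 1872, 1876, …, 2016 — 37 in all.
Of these, 1900 is divisible by 100 but not 400, so not leap.
2000 is divisible by 400, so still leap.
Leap years: 37 − 1 = 36.

36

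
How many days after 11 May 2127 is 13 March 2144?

Day-of-year of May 11, 2127: 131.
Day-of-year of March 13, 2144: 73.
2127 has 365 days, so 365 − 131 = 234 days remain in 2127.
Full years 2128–2143: 12 common + 4 leap = 12×365 + 4×366 = 5844 days.
Total: 234 + 5844 + 73 = 6151 days.

6151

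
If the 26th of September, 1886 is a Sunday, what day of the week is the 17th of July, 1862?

Thursday

Count forward from the earlier date (July 17, 1862) to the later (September 26, 1886):
From July 17, 1862 to July 17, 1886: 24 years, of which 6 contain a Feb 29 — 18×365 + 6×366 = 8766 days.
July 1886: 31 − 17 = 14 days remain.
Then August (31): 31 days.
September 1–26, 1886: 26 days.
Residual: 71 days.
Total: 8837 days.
8837 mod 7 = 3, so 3 days before Sunday is Thursday.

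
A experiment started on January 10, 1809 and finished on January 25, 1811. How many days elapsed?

745

January 10, 1809 → January 10, 1810: 365 days.
January 10, 1810 → January 10, 1811: 365 days.
Within January 1811: 25 − 10 = 15 days.
Total: 745 days.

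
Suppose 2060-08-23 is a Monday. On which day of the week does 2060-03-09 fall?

Count forward from the earlier date (March 9, 2060) to the later (August 23, 2060):
March 2060: 31 − 9 = 22 days remain.
Then April (30), May (31), June (30), July (31): 30 + 31 + 30 + 31 = 122 days.
August 1–23, 2060: 23 days.
Total: 22 + 122 + 23 = 167 days.
167 mod 7 = 6, so 6 days before Monday is Tuesday.

Tuesday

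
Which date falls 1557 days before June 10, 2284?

March 6, 2280

Count 1557 days before June 10, 2284:
March 6, 2280 → March 6, 2281: 365 days.
March 6, 2281 → March 6, 2282: 365 days.
March 6, 2282 → March 6, 2283: 365 days.
March 6, 2283 → March 6, 2284: 366 days (2284 is a leap year).
March 2284: 31 − 6 = 25 days remain.
Then April (30), May (31): 30 + 31 = 61 days.
June 1–10, 2284: 10 days.
Residual: 96 days.
Total: 1557 days.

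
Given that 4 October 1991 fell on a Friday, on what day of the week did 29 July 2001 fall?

Sunday

From October 4, 1991 to October 4, 2000: 9 years, of which 3 contain a Feb 29 — 6×365 + 3×366 = 3288 days.
(2000 is a leap year (divisible by 400).)
October 2000: 31 − 4 = 27 days remain.
Then November (30), December (31), January (31), February 2001 (28), March (31), April (30), May (31), June (30): 30 + 31 + 31 + 28 + 31 + 30 + 31 + 30 = 242 days.
July 1–29, 2001: 29 days.
Residual: 298 days.
Total: 3586 days.
3586 mod 7 = 2, so 2 days after Friday is Sunday.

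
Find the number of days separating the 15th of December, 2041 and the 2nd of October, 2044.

1022

December 15, 2041 → December 15, 2042: 365 days.
December 15, 2042 → December 15, 2043: 365 days.
December 2043: 31 − 15 = 16 days remain.
Then 9 full months totalling 274 days.
October 1–2, 2044: 2 days.
Residual: 292 days.
Total: 1022 days.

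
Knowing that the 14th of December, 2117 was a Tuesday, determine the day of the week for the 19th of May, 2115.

Count forward from the earlier date (May 19, 2115) to the later (December 14, 2117):
Day-of-year of May 19, 2115: 139.
Day-of-year of December 14, 2117: 348.
2115 has 365 days, so 365 − 139 = 226 days remain in 2115.
Full years: 2116: 366. Sum = 366.
Total: 226 + 366 + 348 = 940 days.
940 mod 7 = 2, so 2 days before Tuesday is Sunday.

Sunday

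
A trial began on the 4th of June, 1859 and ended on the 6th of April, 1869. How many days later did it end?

Day-of-year of June 4, 1859: 155.
Day-of-year of April 6, 1869: 96.
1859 has 365 days, so 365 − 155 = 210 days remain in 1859.
Full years 1860–1868: 6 common + 3 leap = 6×365 + 3×366 = 3288 days.
Total: 210 + 3288 + 96 = 3594 days.

3594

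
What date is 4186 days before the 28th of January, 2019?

the 13th of August, 2007

Count 4186 days before January 28, 2019:
From August 13, 2007 to August 13, 2018: 11 years, of which 3 contain a Feb 29 — 8×365 + 3×366 = 4018 days.
August 2018: 31 − 13 = 18 days remain.
Then September (30), October (31), November (30), December (31): 30 + 31 + 30 + 31 = 122 days.
January 1–28, 2019: 28 days.
Residual: 168 days.
Total: 4186 days.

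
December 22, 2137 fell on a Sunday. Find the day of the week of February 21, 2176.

Day-of-year of December 22, 2137: 356.
Day-of-year of February 21, 2176: 52.
2137 has 365 days, so 365 − 356 = 9 days remain in 2137.
Full years 2138–2175: 29 common + 9 leap = 29×365 + 9×366 = 13879 days.
Total: 9 + 13879 + 52 = 13940 days.
13940 mod 7 = 3, so 3 days after Sunday is Wednesday.

Wednesday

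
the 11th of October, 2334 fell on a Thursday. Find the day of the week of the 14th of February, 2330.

Friday

Count forward from the earlier date (February 14, 2330) to the later (October 11, 2334):
February 14, 2330 → February 14, 2331: 365 days.
February 14, 2331 → February 14, 2332: 365 days.
February 14, 2332 → February 14, 2333: 366 days (2332 is a leap year).
February 14, 2333 → February 14, 2334: 365 days.
February 2334: 28 − 14 = 14 days remain (2334 is not a leap year, so February has 28 days).
Then March (31), April (30), May (31), June (30), July (31), August (31), September (30): 31 + 30 + 31 + 30 + 31 + 31 + 30 = 214 days.
October 1–11, 2334: 11 days.
Residual: 239 days.
Total: 1700 days.
1700 mod 7 = 6, so 6 days before Thursday is Friday.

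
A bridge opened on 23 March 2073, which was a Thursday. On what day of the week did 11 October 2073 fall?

March 2073: 31 − 23 = 8 days remain.
Then April (30), May (31), June (30), July (31), August (31), September (30): 30 + 31 + 30 + 31 + 31 + 30 = 183 days.
October 1–11, 2073: 11 days.
Total: 8 + 183 + 11 = 202 days.
202 mod 7 = 6, so 6 days after Thursday is Wednesday.

Wednesday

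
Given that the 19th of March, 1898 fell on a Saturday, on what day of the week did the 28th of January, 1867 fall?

Monday

Count forward from the earlier date (January 28, 1867) to the later (March 19, 1898):
Day-of-year of January 28, 1867: 28.
Day-of-year of March 19, 1898: 78.
1867 has 365 days, so 365 − 28 = 337 days remain in 1867.
Full years 1868–1897: 22 common + 8 leap = 22×365 + 8×366 = 10958 days.
Total: 337 + 10958 + 78 = 11373 days.
11373 mod 7 = 5, so 5 days before Saturday is Monday.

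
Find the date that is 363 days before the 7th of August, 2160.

the 10th of August, 2159

Count 363 days before August 7, 2160:
August 2159: 31 − 10 = 21 days remain.
Then 11 full months totalling 335 days.
August 1–7, 2160: 7 days.
Total: 21 + 335 + 7 = 363 days.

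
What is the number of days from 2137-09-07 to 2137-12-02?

September 2137: 30 − 7 = 23 days remain.
Then October (31), November (30): 31 + 30 = 61 days.
December 1–2, 2137: 2 days.
Total: 23 + 61 + 2 = 86 days.

86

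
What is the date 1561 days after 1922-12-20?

1927-03-30

Count 1561 days after December 20, 1922:
December 20, 1922 → December 20, 1923: 365 days.
December 20, 1923 → December 20, 1924: 366 days (1924 is a leap year).
December 20, 1924 → December 20, 1925: 365 days.
December 20, 1925 → December 20, 1926: 365 days.
December 1926: 31 − 20 = 11 days remain.
Then January (31), February 1927 (28): 31 + 28 = 59 days.
March 1–30, 1927: 30 days.
Residual: 100 days.
Total: 1561 days.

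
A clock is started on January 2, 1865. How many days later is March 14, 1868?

January 2, 1865 → January 2, 1866: 365 days.
January 2, 1866 → January 2, 1867: 365 days.
January 2, 1867 → January 2, 1868: 365 days.
January 1868: 31 − 2 = 29 days remain.
Then February 1868 (29): 29 days.
March 1–14, 1868: 14 days.
Residual: 72 days.
Total: 1167 days.

1167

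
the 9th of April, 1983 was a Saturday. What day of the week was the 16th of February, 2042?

Day-of-year of April 9, 1983: 99.
Day-of-year of February 16, 2042: 47.
1983 has 365 days, so 365 − 99 = 266 days remain in 1983.
Full years 1984–2041: 43 common + 15 leap = 43×365 + 15×366 = 21185 days.
Total: 266 + 21185 + 47 = 21498 days.
21498 mod 7 = 1, so 1 day after Saturday is Sunday.

Sunday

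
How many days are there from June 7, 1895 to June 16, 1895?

Within June 1895: 16 − 7 = 9 days.

9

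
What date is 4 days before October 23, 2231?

October 19, 2231

Count 4 days before October 23, 2231:
Within October 2231: 23 − 19 = 4 days.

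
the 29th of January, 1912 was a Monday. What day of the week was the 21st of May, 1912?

January 1912: 31 − 29 = 2 days remain.
Then February 1912 (29), March (31), April (30): 29 + 31 + 30 = 90 days.
May 1–21, 1912: 21 days.
Total: 2 + 90 + 21 = 113 days.
113 mod 7 = 1, so 1 day after Monday is Tuesday.

Tuesday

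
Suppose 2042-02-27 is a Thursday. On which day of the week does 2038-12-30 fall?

Thursday

Count forward from the earlier date (December 30, 2038) to the later (February 27, 2042):
Day-of-year of December 30, 2038: 364.
Day-of-year of February 27, 2042: 58.
2038 has 365 days, so 365 − 364 = 1 days remain in 2038.
Full years: 2039: 365; 2040: 366; 2041: 365. Sum = 1096.
Total: 1 + 1096 + 58 = 1155 days.
1155 is a multiple of 7, so 2038-12-30 falls on the same weekday: Thursday.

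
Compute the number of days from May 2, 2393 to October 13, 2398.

1990

May 2, 2393 → May 2, 2394: 365 days.
May 2, 2394 → May 2, 2395: 365 days.
May 2, 2395 → May 2, 2396: 366 days (2396 is a leap year).
May 2, 2396 → May 2, 2397: 365 days.
May 2, 2397 → May 2, 2398: 365 days.
May 2398: 31 − 2 = 29 days remain.
Then June (30), July (31), August (31), September (30): 30 + 31 + 31 + 30 = 122 days.
October 1–13, 2398: 13 days.
Residual: 164 days.
Total: 1990 days.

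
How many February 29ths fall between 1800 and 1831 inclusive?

Years divisible by 4 in [1800, 1831]: 1800, 1804, 1808, 1812, 1816, 1820, 1824, 1828.
Of these, 1800 is divisible by 100 but not 400, so not leap.
Leap years: 8 − 1 = 7.

7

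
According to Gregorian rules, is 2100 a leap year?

No

2100 is not a leap year (divisible by 100 but not 400).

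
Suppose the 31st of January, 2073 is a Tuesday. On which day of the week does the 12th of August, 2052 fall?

Monday

Count forward from the earlier date (August 12, 2052) to the later (January 31, 2073):
From August 12, 2052 to August 12, 2072: 20 years, of which 5 contain a Feb 29 — 15×365 + 5×366 = 7305 days.
August 2072: 31 − 12 = 19 days remain.
Then September (30), October (31), November (30), December (31): 30 + 31 + 30 + 31 = 122 days.
January 1–31, 2073: 31 days.
Residual: 172 days.
Total: 7477 days.
7477 mod 7 = 1, so 1 day before Tuesday is Monday.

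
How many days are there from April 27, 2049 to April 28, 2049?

Within April 2049: 28 − 27 = 1 day.

1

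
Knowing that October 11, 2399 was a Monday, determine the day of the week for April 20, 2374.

Count forward from the earlier date (April 20, 2374) to the later (October 11, 2399):
Day-of-year of April 20, 2374: 110.
Day-of-year of October 11, 2399: 284.
2374 has 365 days, so 365 − 110 = 255 days remain in 2374.
Full years 2375–2398: 18 common + 6 leap = 18×365 + 6×366 = 8766 days.
Total: 255 + 8766 + 284 = 9305 days.
9305 mod 7 = 2, so 2 days before Monday is Saturday.

Saturday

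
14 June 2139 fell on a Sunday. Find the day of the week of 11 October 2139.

June 2139: 30 − 14 = 16 days remain.
Then July (31), August (31), September (30): 31 + 31 + 30 = 92 days.
October 1–11, 2139: 11 days.
Total: 16 + 92 + 11 = 119 days.
119 is a multiple of 7, so 11 October 2139 falls on the same weekday: Sunday.

Sunday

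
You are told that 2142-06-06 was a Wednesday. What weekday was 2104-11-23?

Sunday

Count forward from the earlier date (November 23, 2104) to the later (June 6, 2142):
From November 23, 2104 to November 23, 2141: 37 years, of which 9 contain a Feb 29 — 28×365 + 9×366 = 13514 days.
November 2141: 30 − 23 = 7 days remain.
Then December (31), January (31), February 2142 (28), March (31), April (30), May (31): 31 + 31 + 28 + 31 + 30 + 31 = 182 days.
June 1–6, 2142: 6 days.
Residual: 195 days.
Total: 13709 days.
13709 mod 7 = 3, so 3 days before Wednesday is Sunday.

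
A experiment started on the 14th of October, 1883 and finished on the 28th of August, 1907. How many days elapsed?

8718

From October 14, 1883 to October 14, 1906: 23 years, of which 5 contain a Feb 29 — 18×365 + 5×366 = 8400 days.
(1900 is not a leap year (divisible by 100 but not 400).)
October 1906: 31 − 14 = 17 days remain.
Then 9 full months totalling 273 days.
August 1–28, 1907: 28 days.
Residual: 318 days.
Total: 8718 days.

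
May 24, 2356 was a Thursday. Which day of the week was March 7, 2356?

Count forward from the earlier date (March 7, 2356) to the later (May 24, 2356):
March 2356: 31 − 7 = 24 days remain.
Then April (30): 30 days.
May 1–24, 2356: 24 days.
Total: 24 + 30 + 24 = 78 days.
78 mod 7 = 1, so 1 day before Thursday is Wednesday.

Wednesday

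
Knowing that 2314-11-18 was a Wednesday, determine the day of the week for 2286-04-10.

Count forward from the earlier date (April 10, 2286) to the later (November 18, 2314):
From April 10, 2286 to April 10, 2314: 28 years, of which 6 contain a Feb 29 — 22×365 + 6×366 = 10226 days.
(2300 is not a leap year (divisible by 100 but not 400).)
April 2314: 30 − 10 = 20 days remain.
Then May (31), June (30), July (31), August (31), September (30), October (31): 31 + 30 + 31 + 31 + 30 + 31 = 184 days.
November 1–18, 2314: 18 days.
Residual: 222 days.
Total: 10448 days.
10448 mod 7 = 4, so 4 days before Wednesday is Saturday.

Saturday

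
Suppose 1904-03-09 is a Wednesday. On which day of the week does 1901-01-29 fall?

Tuesday

Count forward from the earlier date (January 29, 1901) to the later (March 9, 1904):
January 29, 1901 → January 29, 1902: 365 days.
January 29, 1902 → January 29, 1903: 365 days.
January 29, 1903 → January 29, 1904: 365 days.
January 1904: 31 − 29 = 2 days remain.
Then February 1904 (29): 29 days.
March 1–9, 1904: 9 days.
Residual: 40 days.
Total: 1135 days.
1135 mod 7 = 1, so 1 day before Wednesday is Tuesday.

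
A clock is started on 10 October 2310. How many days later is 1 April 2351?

14783

From October 10, 2310 to October 10, 2350: 40 years, of which 10 contain a Feb 29 — 30×365 + 10×366 = 14610 days.
October 2350: 31 − 10 = 21 days remain.
Then November (30), December (31), January (31), February 2351 (28), March (31): 30 + 31 + 31 + 28 + 31 = 151 days.
April 1, 2351: 1 day.
Residual: 173 days.
Total: 14783 days.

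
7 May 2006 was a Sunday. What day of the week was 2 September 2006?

May 2006: 31 − 7 = 24 days remain.
Then June (30), July (31), August (31): 30 + 31 + 31 = 92 days.
September 1–2, 2006: 2 days.
Total: 24 + 92 + 2 = 118 days.
118 mod 7 = 6, so 6 days after Sunday is Saturday.

Saturday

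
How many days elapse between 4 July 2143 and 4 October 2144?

July 4, 2143 → July 4, 2144: 366 days (2144 is a leap year).
July 2144: 31 − 4 = 27 days remain.
Then August (31), September (30): 31 + 30 = 61 days.
October 1–4, 2144: 4 days.
Residual: 92 days.
Total: 458 days.

458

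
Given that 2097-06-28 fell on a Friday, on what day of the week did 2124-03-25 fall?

Saturday

From June 28, 2097 to June 28, 2123: 26 years, of which 5 contain a Feb 29 — 21×365 + 5×366 = 9495 days.
(2100 is not a leap year (divisible by 100 but not 400).)
June 2123: 30 − 28 = 2 days remain.
Then July (31), August (31), September (30), October (31), November (30), December (31), January (31), February 2124 (29): 31 + 31 + 30 + 31 + 30 + 31 + 31 + 29 = 244 days.
March 1–25, 2124: 25 days.
Residual: 271 days.
Total: 9766 days.
9766 mod 7 = 1, so 1 day after Friday is Saturday.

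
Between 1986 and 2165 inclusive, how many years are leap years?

44

Years divisible by 4: 1988, 1992, …, 2164 — 45 in all.
Of these, 2100 is divisible by 100 but not 400, so not leap.
2000 is divisible by 400, so still leap.
Leap years: 45 − 1 = 44.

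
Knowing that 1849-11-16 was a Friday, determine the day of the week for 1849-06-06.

Wednesday

Count forward from the earlier date (June 6, 1849) to the later (November 16, 1849):
June 1849: 30 − 6 = 24 days remain.
Then July (31), August (31), September (30), October (31): 31 + 31 + 30 + 31 = 123 days.
November 1–16, 1849: 16 days.
Total: 24 + 123 + 16 = 163 days.
163 mod 7 = 2, so 2 days before Friday is Wednesday.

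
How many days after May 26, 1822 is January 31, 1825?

May 26, 1822 → May 26, 1823: 365 days.
May 26, 1823 → May 26, 1824: 366 days (1824 is a leap year).
May 1824: 31 − 26 = 5 days remain.
Then June (30), July (31), August (31), September (30), October (31), November (30), December (31): 30 + 31 + 31 + 30 + 31 + 30 + 31 = 214 days.
January 1–31, 1825: 31 days.
Residual: 250 days.
Total: 981 days.

981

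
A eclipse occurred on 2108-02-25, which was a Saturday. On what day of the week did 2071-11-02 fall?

Monday

Count forward from the earlier date (November 2, 2071) to the later (February 25, 2108):
Day-of-year of November 2, 2071: 306.
Day-of-year of February 25, 2108: 56.
2071 has 365 days, so 365 − 306 = 59 days remain in 2071.
Full years 2072–2107: 28 common + 8 leap = 28×365 + 8×366 = 13148 days.
Total: 59 + 13148 + 56 = 13263 days.
13263 mod 7 = 5, so 5 days before Saturday is Monday.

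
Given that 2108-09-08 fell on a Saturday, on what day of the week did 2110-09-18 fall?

Thursday

Day-of-year of September 8, 2108: 252.
Day-of-year of September 18, 2110: 261.
2108 has 366 days, so 366 − 252 = 114 days remain in 2108.
Full years: 2109: 365. Sum = 365.
Total: 114 + 365 + 261 = 740 days.
740 mod 7 = 5, so 5 days after Saturday is Thursday.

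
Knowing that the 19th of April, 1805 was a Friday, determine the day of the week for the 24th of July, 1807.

Friday

April 19, 1805 → April 19, 1806: 365 days.
April 19, 1806 → April 19, 1807: 365 days.
April 1807: 30 − 19 = 11 days remain.
Then May (31), June (30): 31 + 30 = 61 days.
July 1–24, 1807: 24 days.
Residual: 96 days.
Total: 826 days.
826 is a multiple of 7, so the 24th of July, 1807 falls on the same weekday: Friday.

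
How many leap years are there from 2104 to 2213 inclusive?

Years divisible by 4: 2104, 2108, …, 2212 — 28 in all.
Of these, 2200 is divisible by 100 but not 400, so not leap.
Leap years: 28 − 1 = 27.

27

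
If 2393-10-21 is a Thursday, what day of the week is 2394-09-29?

Day-of-year of October 21, 2393: 294.
Day-of-year of September 29, 2394: 272.
2393 has 365 days, so 365 − 294 = 71 days remain in 2393.
Total: 71 + 272 = 343 days.
343 is a multiple of 7, so 2394-09-29 falls on the same weekday: Thursday.

Thursday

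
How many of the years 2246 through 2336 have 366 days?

Years divisible by 4: 2248, 2252, …, 2336 — 23 in all.
Of these, 2300 is divisible by 100 but not 400, so not leap.
Leap years: 23 − 1 = 22.

22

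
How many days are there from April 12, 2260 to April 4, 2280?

Day-of-year of April 12, 2260: 103.
Day-of-year of April 4, 2280: 95.
2260 has 366 days, so 366 − 103 = 263 days remain in 2260.
Full years 2261–2279: 15 common + 4 leap = 15×365 + 4×366 = 6939 days.
Total: 263 + 6939 + 95 = 7297 days.

7297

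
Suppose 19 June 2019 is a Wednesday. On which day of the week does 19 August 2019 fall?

Monday

June 2019: 30 − 19 = 11 days remain.
Then July (31): 31 days.
August 1–19, 2019: 19 days.
Total: 11 + 31 + 19 = 61 days.
61 mod 7 = 5, so 5 days after Wednesday is Monday.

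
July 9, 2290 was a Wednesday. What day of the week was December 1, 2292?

Thursday

July 9, 2290 → July 9, 2291: 365 days.
July 9, 2291 → July 9, 2292: 366 days (2292 is a leap year).
July 2292: 31 − 9 = 22 days remain.
Then August (31), September (30), October (31), November (30): 31 + 30 + 31 + 30 = 122 days.
December 1, 2292: 1 day.
Residual: 145 days.
Total: 876 days.
876 mod 7 = 1, so 1 day after Wednesday is Thursday.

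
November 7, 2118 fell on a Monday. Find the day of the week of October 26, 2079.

Count forward from the earlier date (October 26, 2079) to the later (November 7, 2118):
From October 26, 2079 to October 26, 2118: 39 years, of which 9 contain a Feb 29 — 30×365 + 9×366 = 14244 days.
(2100 is not a leap year (divisible by 100 but not 400).)
October 2118: 31 − 26 = 5 days remain.
November 1–7, 2118: 7 days.
Residual: 12 days.
Total: 14256 days.
14256 mod 7 = 4, so 4 days before Monday is Thursday.

Thursday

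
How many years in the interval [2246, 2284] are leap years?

Years divisible by 4 in [2246, 2284]: 2248, 2252, 2256, 2260, 2264, 2268, 2272, 2276, 2280, 2284.
No century exceptions apply. Count: 10.

10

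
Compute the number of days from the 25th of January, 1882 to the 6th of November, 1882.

285

January 1882: 31 − 25 = 6 days remain.
Then 9 full months totalling 273 days.
November 1–6, 1882: 6 days.
Total: 6 + 273 + 6 = 285 days.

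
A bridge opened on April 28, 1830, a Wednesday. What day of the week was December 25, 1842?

Sunday

From April 28, 1830 to April 28, 1842: 12 years, of which 3 contain a Feb 29 — 9×365 + 3×366 = 4383 days.
April 1842: 30 − 28 = 2 days remain.
Then May (31), June (30), July (31), August (31), September (30), October (31), November (30): 31 + 30 + 31 + 31 + 30 + 31 + 30 = 214 days.
December 1–25, 1842: 25 days.
Residual: 241 days.
Total: 4624 days.
4624 mod 7 = 4, so 4 days after Wednesday is Sunday.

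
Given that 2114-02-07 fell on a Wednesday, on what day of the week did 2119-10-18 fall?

Day-of-year of February 7, 2114: 38.
Day-of-year of October 18, 2119: 291.
2114 has 365 days, so 365 − 38 = 327 days remain in 2114.
Full years: 2115: 365; 2116: 366; 2117: 365; 2118: 365. Sum = 1461.
Total: 327 + 1461 + 291 = 2079 days.
2079 is a multiple of 7, so 2119-10-18 falls on the same weekday: Wednesday.

Wednesday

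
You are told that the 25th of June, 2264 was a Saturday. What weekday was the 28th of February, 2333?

Tuesday

From June 25, 2264 to June 25, 2332: 68 years, of which 16 contain a Feb 29 — 52×365 + 16×366 = 24836 days.
(2300 is not a leap year (divisible by 100 but not 400).)
June 2332: 30 − 25 = 5 days remain.
Then July (31), August (31), September (30), October (31), November (30), December (31), January (31): 31 + 31 + 30 + 31 + 30 + 31 + 31 = 215 days.
February 1–28, 2333: 28 days (2333 is not a leap year).
Residual: 248 days.
Total: 25084 days.
25084 mod 7 = 3, so 3 days after Saturday is Tuesday.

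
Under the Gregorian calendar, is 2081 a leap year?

2081 is not a leap year.

No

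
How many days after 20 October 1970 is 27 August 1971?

311

Day-of-year of October 20, 1970: 293.
Day-of-year of August 27, 1971: 239.
1970 has 365 days, so 365 − 293 = 72 days remain in 1970.
Total: 72 + 239 = 311 days.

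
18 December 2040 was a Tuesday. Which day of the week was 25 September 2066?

Saturday

Day-of-year of December 18, 2040: 353.
Day-of-year of September 25, 2066: 268.
2040 has 366 days, so 366 − 353 = 13 days remain in 2040.
Full years 2041–2065: 19 common + 6 leap = 19×365 + 6×366 = 9131 days.
Total: 13 + 9131 + 268 = 9412 days.
9412 mod 7 = 4, so 4 days after Tuesday is Saturday.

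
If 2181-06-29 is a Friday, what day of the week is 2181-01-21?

Count forward from the earlier date (January 21, 2181) to the later (June 29, 2181):
January 2181: 31 − 21 = 10 days remain.
Then February 2181 (28), March (31), April (30), May (31): 28 + 31 + 30 + 31 = 120 days.
June 1–29, 2181: 29 days.
Total: 10 + 120 + 29 = 159 days.
159 mod 7 = 5, so 5 days before Friday is Sunday.

Sunday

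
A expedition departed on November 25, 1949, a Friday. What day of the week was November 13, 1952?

November 25, 1949 → November 25, 1950: 365 days.
November 25, 1950 → November 25, 1951: 365 days.
November 1951: 30 − 25 = 5 days remain.
Then 11 full months totalling 336 days.
November 1–13, 1952: 13 days.
Residual: 354 days.
Total: 1084 days.
1084 mod 7 = 6, so 6 days after Friday is Thursday.

Thursday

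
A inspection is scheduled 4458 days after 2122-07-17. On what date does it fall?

2134-09-30

Count 4458 days after July 17, 2122:
Day-of-year of July 17, 2122: 198.
Day-of-year of September 30, 2134: 273.
2122 has 365 days, so 365 − 198 = 167 days remain in 2122.
Full years 2123–2133: 8 common + 3 leap = 8×365 + 3×366 = 4018 days.
Total: 167 + 4018 + 273 = 4458 days.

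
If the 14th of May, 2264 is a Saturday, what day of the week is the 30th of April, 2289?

Day-of-year of May 14, 2264: 135.
Day-of-year of April 30, 2289: 120.
2264 has 366 days, so 366 − 135 = 231 days remain in 2264.
Full years 2265–2288: 18 common + 6 leap = 18×365 + 6×366 = 8766 days.
Total: 231 + 8766 + 120 = 9117 days.
9117 mod 7 = 3, so 3 days after Saturday is Tuesday.

Tuesday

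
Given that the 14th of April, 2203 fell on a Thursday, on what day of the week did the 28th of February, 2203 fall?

Monday

Count forward from the earlier date (February 28, 2203) to the later (April 14, 2203):
February 2203: 28 − 28 = 0 days remain (2203 is not a leap year, so February has 28 days).
Then March (31): 31 days.
April 1–14, 2203: 14 days.
Total: 0 + 31 + 14 = 45 days.
45 mod 7 = 3, so 3 days before Thursday is Monday.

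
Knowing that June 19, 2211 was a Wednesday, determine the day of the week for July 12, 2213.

June 2211: 30 − 19 = 11 days remain.
Then 24 full months totalling 731 days.
July 1–12, 2213: 12 days.
Total: 11 + 731 + 12 = 754 days.
754 mod 7 = 5, so 5 days after Wednesday is Monday.

Monday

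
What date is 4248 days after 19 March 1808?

5 November 1819

Count 4248 days after March 19, 1808:
From March 19, 1808 to March 19, 1819: 11 years, of which 2 contain a Feb 29 — 9×365 + 2×366 = 4017 days.
March 1819: 31 − 19 = 12 days remain.
Then April (30), May (31), June (30), July (31), August (31), September (30), October (31): 30 + 31 + 30 + 31 + 31 + 30 + 31 = 214 days.
November 1–5, 1819: 5 days.
Residual: 231 days.
Total: 4248 days.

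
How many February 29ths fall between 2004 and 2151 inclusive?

Years divisible by 4: 2004, 2008, …, 2148 — 37 in all.
Of these, 2100 is divisible by 100 but not 400, so not leap.
Leap years: 37 − 1 = 36.

36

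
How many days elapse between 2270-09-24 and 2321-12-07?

Day-of-year of September 24, 2270: 267.
Day-of-year of December 7, 2321: 341.
2270 has 365 days, so 365 − 267 = 98 days remain in 2270.
Full years 2271–2320: 38 common + 12 leap = 38×365 + 12×366 = 18262 days.
Total: 98 + 18262 + 341 = 18701 days.

18701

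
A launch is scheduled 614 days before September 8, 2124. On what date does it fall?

January 3, 2123

Count 614 days before September 8, 2124:
Day-of-year of January 3, 2123: 3.
Day-of-year of September 8, 2124: 252.
2123 has 365 days, so 365 − 3 = 362 days remain in 2123.
Total: 362 + 252 = 614 days.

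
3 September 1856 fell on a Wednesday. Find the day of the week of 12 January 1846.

Count forward from the earlier date (January 12, 1846) to the later (September 3, 1856):
From January 12, 1846 to January 12, 1856: 10 years, of which 2 contain a Feb 29 — 8×365 + 2×366 = 3652 days.
January 1856: 31 − 12 = 19 days remain.
Then February 1856 (29), March (31), April (30), May (31), June (30), July (31), August (31): 29 + 31 + 30 + 31 + 30 + 31 + 31 = 213 days.
September 1–3, 1856: 3 days.
Residual: 235 days.
Total: 3887 days.
3887 mod 7 = 2, so 2 days before Wednesday is Monday.

Monday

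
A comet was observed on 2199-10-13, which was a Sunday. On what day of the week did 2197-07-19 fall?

Count forward from the earlier date (July 19, 2197) to the later (October 13, 2199):
July 19, 2197 → July 19, 2198: 365 days.
July 19, 2198 → July 19, 2199: 365 days.
July 2199: 31 − 19 = 12 days remain.
Then August (31), September (30): 31 + 30 = 61 days.
October 1–13, 2199: 13 days.
Residual: 86 days.
Total: 816 days.
816 mod 7 = 4, so 4 days before Sunday is Wednesday.

Wednesday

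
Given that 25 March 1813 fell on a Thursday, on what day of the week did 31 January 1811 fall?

Count forward from the earlier date (January 31, 1811) to the later (March 25, 1813):
January 1811: 31 − 31 = 0 days remain.
Then 25 full months totalling 759 days.
March 1–25, 1813: 25 days.
Total: 0 + 759 + 25 = 784 days.
784 is a multiple of 7, so 31 January 1811 falls on the same weekday: Thursday.

Thursday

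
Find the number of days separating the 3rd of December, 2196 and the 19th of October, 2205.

Day-of-year of December 3, 2196: 338.
Day-of-year of October 19, 2205: 292.
2196 has 366 days, so 366 − 338 = 28 days remain in 2196.
Full years 2197–2204: 7 common + 1 leap = 7×365 + 1×366 = 2921 days.
Total: 28 + 2921 + 292 = 3241 days.

3241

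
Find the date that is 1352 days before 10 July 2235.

27 October 2231

Count 1352 days before July 10, 2235:
Day-of-year of October 27, 2231: 300.
Day-of-year of July 10, 2235: 191.
2231 has 365 days, so 365 − 300 = 65 days remain in 2231.
Full years: 2232: 366; 2233: 365; 2234: 365. Sum = 1096.
Total: 65 + 1096 + 191 = 1352 days.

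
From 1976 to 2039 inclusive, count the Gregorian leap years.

Years divisible by 4: 1976, 1980, …, 2036 — 16 in all.
2000 is divisible by 400, so still leap.
No century exceptions apply. Count: 16.

16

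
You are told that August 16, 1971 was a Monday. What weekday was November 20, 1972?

Monday

August 1971: 31 − 16 = 15 days remain.
Then 14 full months totalling 427 days.
November 1–20, 1972: 20 days.
Total: 15 + 427 + 20 = 462 days.
462 is a multiple of 7, so November 20, 1972 falls on the same weekday: Monday.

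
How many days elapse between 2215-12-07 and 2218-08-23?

Day-of-year of December 7, 2215: 341.
Day-of-year of August 23, 2218: 235.
2215 has 365 days, so 365 − 341 = 24 days remain in 2215.
Full years: 2216: 366; 2217: 365. Sum = 731.
Total: 24 + 731 + 235 = 990 days.

990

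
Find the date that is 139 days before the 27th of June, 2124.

the 9th of February, 2124

Count 139 days before June 27, 2124:
February 2124: 29 − 9 = 20 days remain (2124 is a leap year, so February has 29 days).
Then March (31), April (30), May (31): 31 + 30 + 31 = 92 days.
June 1–27, 2124: 27 days.
Total: 20 + 92 + 27 = 139 days.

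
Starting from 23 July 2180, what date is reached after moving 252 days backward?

14 November 2179

Count 252 days before July 23, 2180:
November 2179: 30 − 14 = 16 days remain.
Then December (31), January (31), February 2180 (29), March (31), April (30), May (31), June (30): 31 + 31 + 29 + 31 + 30 + 31 + 30 = 213 days.
July 1–23, 2180: 23 days.
Residual: 252 days.
Total: 252 days.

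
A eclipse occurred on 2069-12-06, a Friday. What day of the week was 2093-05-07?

Day-of-year of December 6, 2069: 340.
Day-of-year of May 7, 2093: 127.
2069 has 365 days, so 365 − 340 = 25 days remain in 2069.
Full years 2070–2092: 17 common + 6 leap = 17×365 + 6×366 = 8401 days.
Total: 25 + 8401 + 127 = 8553 days.
8553 mod 7 = 6, so 6 days after Friday is Thursday.

Thursday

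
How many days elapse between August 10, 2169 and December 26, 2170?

Day-of-year of August 10, 2169: 222.
Day-of-year of December 26, 2170: 360.
2169 has 365 days, so 365 − 222 = 143 days remain in 2169.
Total: 143 + 360 = 503 days.

503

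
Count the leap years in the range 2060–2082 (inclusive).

Years divisible by 4 in [2060, 2082]: 2060, 2064, 2068, 2072, 2076, 2080.
No century exceptions apply. Count: 6.

6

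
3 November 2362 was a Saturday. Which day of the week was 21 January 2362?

Sunday

Count forward from the earlier date (January 21, 2362) to the later (November 3, 2362):
January 2362: 31 − 21 = 10 days remain.
Then 9 full months totalling 273 days.
November 1–3, 2362: 3 days.
Total: 10 + 273 + 3 = 286 days.
286 mod 7 = 6, so 6 days before Saturday is Sunday.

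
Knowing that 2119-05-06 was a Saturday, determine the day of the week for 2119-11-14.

May 2119: 31 − 6 = 25 days remain.
Then June (30), July (31), August (31), September (30), October (31): 30 + 31 + 31 + 30 + 31 = 153 days.
November 1–14, 2119: 14 days.
Total: 25 + 153 + 14 = 192 days.
192 mod 7 = 3, so 3 days after Saturday is Tuesday.

Tuesday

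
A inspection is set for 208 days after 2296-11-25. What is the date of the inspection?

2297-06-21

Count 208 days after November 25, 2296:
November 2296: 30 − 25 = 5 days remain.
Then December (31), January (31), February 2297 (28), March (31), April (30), May (31): 31 + 31 + 28 + 31 + 30 + 31 = 182 days.
June 1–21, 2297: 21 days.
Residual: 208 days.
Total: 208 days.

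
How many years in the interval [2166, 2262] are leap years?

23

Years divisible by 4: 2168, 2172, …, 2260 — 24 in all.
Of these, 2200 is divisible by 100 but not 400, so not leap.
Leap years: 24 − 1 = 23.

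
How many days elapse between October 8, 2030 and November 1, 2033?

October 8, 2030 → October 8, 2031: 365 days.
October 8, 2031 → October 8, 2032: 366 days (2032 is a leap year).
October 8, 2032 → October 8, 2033: 365 days.
October 2033: 31 − 8 = 23 days remain.
November 1, 2033: 1 day.
Residual: 24 days.
Total: 1120 days.

1120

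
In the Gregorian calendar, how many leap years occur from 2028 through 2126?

24

Years divisible by 4: 2028, 2032, …, 2124 — 25 in all.
Of these, 2100 is divisible by 100 but not 400, so not leap.
Leap years: 25 − 1 = 24.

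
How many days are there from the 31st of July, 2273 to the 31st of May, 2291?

6513

Day-of-year of July 31, 2273: 212.
Day-of-year of May 31, 2291: 151.
2273 has 365 days, so 365 − 212 = 153 days remain in 2273.
Full years 2274–2290: 13 common + 4 leap = 13×365 + 4×366 = 6209 days.
Total: 153 + 6209 + 151 = 6513 days.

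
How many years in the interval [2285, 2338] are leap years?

Years divisible by 4: 2288, 2292, …, 2336 — 13 in all.
Of these, 2300 is divisible by 100 but not 400, so not leap.
Leap years: 13 − 1 = 12.

12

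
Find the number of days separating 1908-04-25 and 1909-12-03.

587

Day-of-year of April 25, 1908: 116.
Day-of-year of December 3, 1909: 337.
1908 has 366 days, so 366 − 116 = 250 days remain in 1908.
Total: 250 + 337 = 587 days.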